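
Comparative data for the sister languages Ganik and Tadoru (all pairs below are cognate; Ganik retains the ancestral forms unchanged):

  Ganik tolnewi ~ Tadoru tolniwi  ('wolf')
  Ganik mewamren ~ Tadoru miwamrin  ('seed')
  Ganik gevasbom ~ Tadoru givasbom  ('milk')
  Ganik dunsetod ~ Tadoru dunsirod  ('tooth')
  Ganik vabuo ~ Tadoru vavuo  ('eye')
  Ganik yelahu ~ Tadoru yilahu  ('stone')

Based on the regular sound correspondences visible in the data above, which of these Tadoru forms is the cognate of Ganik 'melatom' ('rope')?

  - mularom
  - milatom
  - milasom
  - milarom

milarom

tolnewi ~ tolniwi, mewamren ~ miwamrin — Ganik e corresponds to Tadoru i after a consonant, before a consonant other than r, m, n, p, b, f, v.
dunsetod ~ dunsirod — Ganik t corresponds to Tadoru r between vowels (before a back vowel).
Applying these to Ganik 'melatom':
  melatom → milatom   (e→i after a consonant, before a consonant other than r, m, n, p, b, f, v)
  milatom → milarom   (t→r between vowels (before a back vowel))
So the Tadoru cognate is 'milarom'.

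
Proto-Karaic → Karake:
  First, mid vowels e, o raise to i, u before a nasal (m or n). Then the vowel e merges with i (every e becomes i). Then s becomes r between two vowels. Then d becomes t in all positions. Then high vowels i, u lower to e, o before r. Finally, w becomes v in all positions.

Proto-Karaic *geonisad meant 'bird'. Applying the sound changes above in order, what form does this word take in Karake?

giunerat

Karake: *geonisad > geunisad > giunisad > giunirad > giunirat > giunerat  (by pre-nasal raising, vowel merger, rhotacism, unconditioned shift, pre-rhotic lowering)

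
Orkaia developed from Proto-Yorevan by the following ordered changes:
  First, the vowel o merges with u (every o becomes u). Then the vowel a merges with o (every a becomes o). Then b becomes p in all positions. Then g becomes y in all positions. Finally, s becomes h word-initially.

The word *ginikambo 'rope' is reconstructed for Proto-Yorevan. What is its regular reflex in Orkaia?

yinikompu

Orkaia: start from *ginikambo.
  rule 1 (vowel merger): ginikambo → ginikambu
  rule 2 (vowel merger): ginikambu → ginikombu
  rule 3 (unconditioned shift): ginikombu → ginikompu
  rule 4 (unconditioned shift): ginikompu → yinikompu
  rule 5: no change — yinikompu
  ⇒ Orkaia yinikompu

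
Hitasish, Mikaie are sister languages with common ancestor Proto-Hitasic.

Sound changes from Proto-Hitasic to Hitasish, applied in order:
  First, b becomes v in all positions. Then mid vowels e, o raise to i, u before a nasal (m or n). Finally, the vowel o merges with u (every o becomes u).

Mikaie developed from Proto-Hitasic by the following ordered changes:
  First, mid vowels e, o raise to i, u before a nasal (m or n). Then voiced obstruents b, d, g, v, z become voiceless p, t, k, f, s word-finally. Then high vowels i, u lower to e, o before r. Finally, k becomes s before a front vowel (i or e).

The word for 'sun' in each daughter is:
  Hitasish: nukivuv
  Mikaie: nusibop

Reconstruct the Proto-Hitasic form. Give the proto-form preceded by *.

*nukibob

Position 3: Hitasish has k, Mikaie has s. Hitasish preserves k here (none of its changes turn any other segment into k), so the proto-segment is *k.
Position 6: Hitasish has u, Mikaie has o. Taking the neighbouring segments as reconstructed: Hitasish u could go back to *o or *u; Mikaie o can only go back to *o — the one source consistent with every daughter is *o.
Continuing position by position gives *nukibob; check it forward:
Hitasish: *nukibob > nukivov > nukivuv  (by unconditioned shift, vowel merger)
Mikaie: *nukibob
  nukibob (rule 1 does not apply)
  nukibob → nukibop   [final devoicing]
  nukibop (rule 3 does not apply)
  nukibop → nusibop   [palatalisation]
  giving Mikaie nusibop.
No other proto-form is consistent with every reflex, so the reconstruction is *nukibob.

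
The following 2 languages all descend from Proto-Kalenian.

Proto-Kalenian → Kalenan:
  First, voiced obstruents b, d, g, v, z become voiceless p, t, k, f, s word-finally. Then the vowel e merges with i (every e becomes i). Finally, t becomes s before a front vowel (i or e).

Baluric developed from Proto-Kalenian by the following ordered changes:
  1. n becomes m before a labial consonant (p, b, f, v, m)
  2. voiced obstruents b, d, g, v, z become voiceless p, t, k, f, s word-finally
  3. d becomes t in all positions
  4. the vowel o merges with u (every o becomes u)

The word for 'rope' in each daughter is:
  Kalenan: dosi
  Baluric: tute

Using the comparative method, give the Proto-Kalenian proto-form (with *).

*dote

Position 3: Kalenan has s, Baluric has t. Taking the neighbouring segments as reconstructed: Kalenan s could go back to *t or *s; Baluric t could go back to *t or *d — the one source consistent with every daughter is *t.
Position 4: Kalenan has i, Baluric has e. Baluric preserves e here (none of its changes turn any other segment into e), so the proto-segment is *e.
This points to *dote. Verify forward in each daughter:
Kalenan: *dote > doti > dosi  (by vowel merger, palatalisation)
Baluric: *dote
  dote (rule 1 does not apply)
  dote (rule 2 does not apply)
  dote → tote   [unconditioned shift]
  tote → tute   [vowel merger]
  giving Baluric tute.
Only *dote yields all of Kalenan dosi, Baluric tute.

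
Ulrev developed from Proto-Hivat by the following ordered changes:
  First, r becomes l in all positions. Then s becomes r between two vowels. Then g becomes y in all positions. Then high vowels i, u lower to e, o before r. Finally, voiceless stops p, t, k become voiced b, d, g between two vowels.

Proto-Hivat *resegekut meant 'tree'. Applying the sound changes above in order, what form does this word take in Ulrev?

Ulrev: *resegekut
  resegekut → lesegekut   [unconditioned shift]
  lesegekut → leregekut   [rhotacism]
  leregekut → lereyekut   [unconditioned shift]
  lereyekut (rule 4 does not apply)
  lereyekut → lereyegut   [intervocalic voicing]
  giving Ulrev lereyegut.

lereyegut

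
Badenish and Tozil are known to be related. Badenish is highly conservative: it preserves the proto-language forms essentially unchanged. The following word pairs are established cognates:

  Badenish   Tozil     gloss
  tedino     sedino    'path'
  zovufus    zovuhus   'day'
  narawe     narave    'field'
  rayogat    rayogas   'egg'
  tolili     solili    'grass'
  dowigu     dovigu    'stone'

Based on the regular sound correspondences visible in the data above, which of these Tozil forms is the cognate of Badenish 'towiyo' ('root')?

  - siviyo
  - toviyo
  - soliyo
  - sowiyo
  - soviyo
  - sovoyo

tolili ~ solili — Badenish t corresponds to Tozil s word-initially before a back vowel.
dowigu ~ dovigu — Badenish w corresponds to Tozil v between vowels (before a front vowel).
Applying these to Badenish 'towiyo':
  towiyo → sowiyo   (t→s word-initially before a back vowel)
  sowiyo → soviyo   (w→v between vowels (before a front vowel))
So the Tozil cognate is 'soviyo'.

soviyo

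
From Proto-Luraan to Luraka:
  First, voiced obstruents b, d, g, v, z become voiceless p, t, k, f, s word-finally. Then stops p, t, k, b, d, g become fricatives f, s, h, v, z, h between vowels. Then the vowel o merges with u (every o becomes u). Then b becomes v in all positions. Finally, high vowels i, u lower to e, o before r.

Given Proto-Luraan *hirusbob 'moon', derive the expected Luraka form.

herusvup

Luraka: *hirusbob > hirusbop > hirusbup > hirusvup > herusvup  (by final devoicing, vowel merger, unconditioned shift, pre-rhotic lowering)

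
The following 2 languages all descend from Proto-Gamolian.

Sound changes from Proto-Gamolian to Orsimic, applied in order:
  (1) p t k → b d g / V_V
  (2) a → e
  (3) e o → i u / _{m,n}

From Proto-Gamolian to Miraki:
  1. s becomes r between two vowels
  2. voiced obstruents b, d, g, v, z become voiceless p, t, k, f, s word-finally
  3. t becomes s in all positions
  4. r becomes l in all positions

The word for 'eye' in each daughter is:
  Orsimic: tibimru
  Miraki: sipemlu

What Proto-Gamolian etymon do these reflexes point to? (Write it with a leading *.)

Position 6: Orsimic has r, Miraki has l. Orsimic preserves r here (none of its changes turn any other segment into r), so the proto-segment is *r.
Position 3: Orsimic has b, Miraki has p. Taking the neighbouring segments as reconstructed: Orsimic b could go back to *p or *b; Miraki p can only go back to *p — the one source consistent with every daughter is *p.
Continuing position by position gives *tipemru; check it forward:
Orsimic: *tipemru > tibemru > tibimru  (by intervocalic voicing, pre-nasal raising)
Miraki: *tipemru
  tipemru (rule 1 does not apply)
  tipemru (rule 2 does not apply)
  tipemru → sipemru   [unconditioned shift]
  sipemru → sipemlu   [unconditioned shift]
  giving Miraki sipemlu.
No other proto-form is consistent with every reflex, so the reconstruction is *tipemru.

*tipemru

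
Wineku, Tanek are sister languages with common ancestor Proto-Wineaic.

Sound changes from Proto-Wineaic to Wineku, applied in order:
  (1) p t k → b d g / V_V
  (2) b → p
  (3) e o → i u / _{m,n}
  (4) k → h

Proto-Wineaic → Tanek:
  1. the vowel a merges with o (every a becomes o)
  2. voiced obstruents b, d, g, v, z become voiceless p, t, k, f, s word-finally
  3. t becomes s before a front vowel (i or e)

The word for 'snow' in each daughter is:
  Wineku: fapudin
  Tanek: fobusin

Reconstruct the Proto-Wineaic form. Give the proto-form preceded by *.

Position 5: Wineku has d, Tanek has s. Taking the neighbouring segments as reconstructed: Wineku d could go back to *t or *d; Tanek s could go back to *t or *s — the one source consistent with every daughter is *t.
Position 3: Wineku has p, Tanek has b. Tanek preserves b here (none of its changes turn any other segment into b), so the proto-segment is *b.
Position 2: Wineku has a, Tanek has o. Wineku preserves a here (none of its changes turn any other segment into a), so the proto-segment is *a.
This points to *fabutin. Verify forward in each daughter:
Wineku: *fabutin > fabudin > fapudin  (by intervocalic voicing, unconditioned shift)
Tanek: *fabutin > fobutin > fobusin  (by vowel merger, palatalisation)
No other proto-form is consistent with every reflex, so the reconstruction is *fabutin.

*fabutin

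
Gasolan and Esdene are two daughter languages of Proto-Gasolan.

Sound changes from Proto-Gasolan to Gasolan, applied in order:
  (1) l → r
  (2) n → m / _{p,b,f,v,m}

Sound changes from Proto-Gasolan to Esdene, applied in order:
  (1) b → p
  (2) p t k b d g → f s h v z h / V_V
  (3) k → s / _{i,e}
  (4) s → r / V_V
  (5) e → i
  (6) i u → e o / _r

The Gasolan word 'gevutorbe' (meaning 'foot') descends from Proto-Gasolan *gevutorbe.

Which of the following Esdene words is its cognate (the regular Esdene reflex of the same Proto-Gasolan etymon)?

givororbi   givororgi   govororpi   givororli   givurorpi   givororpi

Esdene: *gevutorbe
  gevutorbe → gevutorpe   [unconditioned shift]
  gevutorpe → gevusorpe   [intervocalic lenition]
  gevusorpe (rule 3 does not apply)
  gevusorpe → gevurorpe   [rhotacism]
  gevurorpe → givurorpi   [vowel merger]
  givurorpi → givororpi   [pre-rhotic lowering]
  giving Esdene givororpi.
Only 'givororpi' matches the regular Esdene development of *gevutorbe.

givororpi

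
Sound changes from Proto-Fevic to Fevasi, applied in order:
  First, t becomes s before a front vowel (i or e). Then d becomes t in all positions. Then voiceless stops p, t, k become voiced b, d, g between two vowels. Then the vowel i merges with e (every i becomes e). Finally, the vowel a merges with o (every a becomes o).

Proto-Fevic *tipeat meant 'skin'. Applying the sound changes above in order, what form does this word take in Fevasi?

sebeot

Fevasi: start from *tipeat.
  rule 1 (palatalisation): tipeat → sipeat
  rule 2: no change — sipeat
  rule 3 (intervocalic voicing): sipeat → sibeat
  rule 4 (vowel merger): sibeat → sebeat
  rule 5 (vowel merger): sebeat → sebeot
  ⇒ Fevasi sebeot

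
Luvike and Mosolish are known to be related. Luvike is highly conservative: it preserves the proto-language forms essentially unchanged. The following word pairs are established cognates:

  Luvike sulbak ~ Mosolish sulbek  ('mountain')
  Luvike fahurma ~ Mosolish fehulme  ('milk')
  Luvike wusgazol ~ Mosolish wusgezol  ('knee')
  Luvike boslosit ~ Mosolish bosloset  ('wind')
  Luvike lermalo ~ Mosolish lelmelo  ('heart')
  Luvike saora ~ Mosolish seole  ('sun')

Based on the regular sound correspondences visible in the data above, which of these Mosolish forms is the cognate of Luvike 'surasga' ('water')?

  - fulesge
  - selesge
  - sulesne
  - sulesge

saora ~ seole — Luvike r corresponds to Mosolish l between vowels (before a back vowel).
sulbak ~ sulbek, fahurma ~ fehulme — Luvike a corresponds to Mosolish e after a consonant, before a consonant other than r, m, n, p, b, f, v.
fahurma ~ fehulme, saora ~ seole — Luvike a corresponds to Mosolish e word-finally.
Applying these to Luvike 'surasga':
  surasga → sulasga   (r→l between vowels (before a back vowel))
  sulasga → sulesga   (a→e after a consonant, before a consonant other than r, m, n, p, b, f, v)
  sulesga → sulesge   (a→e word-finally)
So the Mosolish cognate is 'sulesge'.

sulesge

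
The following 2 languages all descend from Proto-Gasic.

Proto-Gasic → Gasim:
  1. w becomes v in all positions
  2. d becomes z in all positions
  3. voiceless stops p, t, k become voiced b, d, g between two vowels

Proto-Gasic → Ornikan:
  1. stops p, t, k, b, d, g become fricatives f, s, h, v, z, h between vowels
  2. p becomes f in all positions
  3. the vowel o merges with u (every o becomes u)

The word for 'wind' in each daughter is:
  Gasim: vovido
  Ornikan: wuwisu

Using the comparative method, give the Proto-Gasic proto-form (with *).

*wowito

Position 5: Gasim has d, Ornikan has s. In Gasim, d can only continue *t, so the proto-segment is *t.
Position 1: Gasim has v, Ornikan has w. Ornikan preserves w here (none of its changes turn any other segment into w), so the proto-segment is *w.
Position 6: Gasim has o, Ornikan has u. Gasim preserves o here (none of its changes turn any other segment into o), so the proto-segment is *o.
Continuing position by position gives *wowito; check it forward:
Gasim: *wowito
  wowito → vovito   [unconditioned shift]
  vovito (rule 2 does not apply)
  vovito → vovido   [intervocalic voicing]
  giving Gasim vovido.
Ornikan: *wowito
  wowito → wowiso   [intervocalic lenition]
  wowiso (rule 2 does not apply)
  wowiso → wuwisu   [vowel merger]
  giving Ornikan wuwisu.
*wowito is the unique common source.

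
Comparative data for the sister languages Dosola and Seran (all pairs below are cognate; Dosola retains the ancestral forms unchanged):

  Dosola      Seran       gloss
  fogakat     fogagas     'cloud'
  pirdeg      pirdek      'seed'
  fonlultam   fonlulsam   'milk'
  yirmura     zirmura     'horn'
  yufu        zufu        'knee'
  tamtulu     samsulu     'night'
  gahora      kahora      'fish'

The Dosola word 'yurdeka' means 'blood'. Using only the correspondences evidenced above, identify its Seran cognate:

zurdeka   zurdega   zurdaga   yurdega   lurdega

yufu ~ zufu — Dosola y corresponds to Seran z word-initially before a back vowel.
fogakat ~ fogagas — Dosola k corresponds to Seran g between vowels (before a back vowel).
Applying these to Dosola 'yurdeka':
  yurdeka → zurdeka   (y→z word-initially before a back vowel)
  zurdeka → zurdega   (k→g between vowels (before a back vowel))
So the Seran cognate is 'zurdega'.

zurdega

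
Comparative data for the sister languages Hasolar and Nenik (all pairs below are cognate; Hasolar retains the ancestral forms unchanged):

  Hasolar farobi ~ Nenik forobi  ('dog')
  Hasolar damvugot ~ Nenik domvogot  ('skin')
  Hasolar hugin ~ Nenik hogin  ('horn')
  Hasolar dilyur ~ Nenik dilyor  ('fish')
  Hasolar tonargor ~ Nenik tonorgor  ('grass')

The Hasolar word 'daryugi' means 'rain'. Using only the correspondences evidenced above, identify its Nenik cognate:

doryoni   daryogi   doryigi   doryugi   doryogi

doryogi

farobi ~ forobi, tonargor ~ tonorgor — Hasolar a corresponds to Nenik o after a consonant, before r.
damvugot ~ domvogot, hugin ~ hogin — Hasolar u corresponds to Nenik o after a consonant, before a consonant other than r, m, n, p, b, f, v.
Applying these to Hasolar 'daryugi':
  daryugi → doryugi   (a→o after a consonant, before r)
  doryugi → doryogi   (u→o after a consonant, before a consonant other than r, m, n, p, b, f, v)
So the Nenik cognate is 'doryogi'.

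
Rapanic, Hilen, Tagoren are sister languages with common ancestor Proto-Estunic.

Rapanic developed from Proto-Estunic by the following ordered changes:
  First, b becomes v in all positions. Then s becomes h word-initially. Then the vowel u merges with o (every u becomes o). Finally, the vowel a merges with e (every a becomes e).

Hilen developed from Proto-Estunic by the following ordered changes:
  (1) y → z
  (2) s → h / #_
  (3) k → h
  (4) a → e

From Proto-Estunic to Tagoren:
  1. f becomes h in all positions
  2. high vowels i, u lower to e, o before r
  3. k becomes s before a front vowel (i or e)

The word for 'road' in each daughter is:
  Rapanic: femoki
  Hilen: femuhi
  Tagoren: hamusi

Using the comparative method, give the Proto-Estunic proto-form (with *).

Position 4: Rapanic has o, Hilen has u, Tagoren has u. Hilen preserves u here (none of its changes turn any other segment into u), so the proto-segment is *u.
Position 1: Rapanic has f, Hilen has f, Tagoren has h. Rapanic preserves f here (none of its changes turn any other segment into f), so the proto-segment is *f.
This points to *famuki. Verify forward in each daughter:
Rapanic: start from *famuki.
  rule 1: no change — famuki
  rule 2: no change — famuki
  rule 3 (vowel merger): famuki → famoki
  rule 4 (vowel merger): famoki → femoki
  ⇒ Rapanic femoki
Hilen: start from *famuki.
  rule 1: no change — famuki
  rule 2: no change — famuki
  rule 3 (unconditioned shift): famuki → famuhi
  rule 4 (vowel merger): famuhi → femuhi
  ⇒ Hilen femuhi
Tagoren: *famuki
  famuki → hamuki   [unconditioned shift]
  hamuki (rule 2 does not apply)
  hamuki → hamusi   [palatalisation]
  giving Tagoren hamusi.
No other proto-form is consistent with every reflex, so the reconstruction is *famuki.

*famuki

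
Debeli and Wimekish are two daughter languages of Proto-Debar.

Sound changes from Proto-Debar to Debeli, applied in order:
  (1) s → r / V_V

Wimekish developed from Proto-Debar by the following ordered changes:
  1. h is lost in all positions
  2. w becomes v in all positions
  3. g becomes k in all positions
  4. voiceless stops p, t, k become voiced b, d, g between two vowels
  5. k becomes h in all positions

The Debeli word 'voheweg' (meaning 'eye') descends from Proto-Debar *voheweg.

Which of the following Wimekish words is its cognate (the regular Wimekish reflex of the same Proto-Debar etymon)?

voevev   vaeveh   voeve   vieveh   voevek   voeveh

Wimekish: start from *voheweg.
  rule 1 (h-loss): voheweg → voeweg
  rule 2 (unconditioned shift): voeweg → voeveg
  rule 3 (unconditioned shift): voeveg → voevek
  rule 4: no change — voevek
  rule 5 (unconditioned shift): voevek → voeveh
  ⇒ Wimekish voeveh
Among the options, 'voeveh' alone shows every Wimekish change applied in order.

voeveh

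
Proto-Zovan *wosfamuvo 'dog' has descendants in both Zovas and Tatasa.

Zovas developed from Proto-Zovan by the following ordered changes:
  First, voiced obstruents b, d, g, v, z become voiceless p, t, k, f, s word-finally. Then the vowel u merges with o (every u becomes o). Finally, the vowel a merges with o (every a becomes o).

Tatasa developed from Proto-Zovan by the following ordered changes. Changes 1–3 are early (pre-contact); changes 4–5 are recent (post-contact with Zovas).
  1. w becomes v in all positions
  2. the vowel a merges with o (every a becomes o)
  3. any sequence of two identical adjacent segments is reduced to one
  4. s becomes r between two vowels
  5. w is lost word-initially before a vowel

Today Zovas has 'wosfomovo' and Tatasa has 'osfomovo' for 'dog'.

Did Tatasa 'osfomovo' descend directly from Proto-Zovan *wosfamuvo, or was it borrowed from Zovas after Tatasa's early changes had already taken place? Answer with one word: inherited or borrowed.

borrowed

If inherited, *wosfamuvo would pass through all of Tatasa's changes:
Tatasa: start from *wosfamuvo.
  rule 1 (unconditioned shift): wosfamuvo → vosfamuvo
  rule 2 (vowel merger): vosfamuvo → vosfomuvo
  rule 3: no change — vosfomuvo
  rule 4: no change — vosfomuvo
  rule 5: no change — vosfomuvo
  ⇒ Tatasa vosfomuvo
If borrowed from Zovas 'wosfomovo' after the early changes, it would undergo only the recent ones:
  rule 4 (rhotacism): no change (wosfomovo)
  rule 5 (glide loss): wosfomovo → osfomovo
  ⇒ as a loan: osfomovo
Tatasa 'osfomovo' matches the loan outcome 'osfomovo', not the inherited 'vosfomuvo' — it skipped the early Tatasa changes, so it was borrowed from Zovas.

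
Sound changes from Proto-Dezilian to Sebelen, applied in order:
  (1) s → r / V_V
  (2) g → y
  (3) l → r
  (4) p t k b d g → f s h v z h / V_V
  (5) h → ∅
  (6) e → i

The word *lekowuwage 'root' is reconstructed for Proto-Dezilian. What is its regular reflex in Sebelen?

riowuwayi

Sebelen: *lekowuwage > lekowuwaye > rekowuwaye > rehowuwaye > reowuwaye > riowuwayi  (by unconditioned shift, unconditioned shift, intervocalic lenition, h-loss, vowel merger)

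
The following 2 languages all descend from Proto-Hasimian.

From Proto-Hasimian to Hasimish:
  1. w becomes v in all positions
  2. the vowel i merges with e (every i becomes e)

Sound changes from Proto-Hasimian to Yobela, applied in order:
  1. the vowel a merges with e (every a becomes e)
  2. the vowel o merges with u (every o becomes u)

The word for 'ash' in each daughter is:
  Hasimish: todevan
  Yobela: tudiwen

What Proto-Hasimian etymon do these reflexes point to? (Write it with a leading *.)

Position 6: Hasimish has a, Yobela has e. Hasimish preserves a here (none of its changes turn any other segment into a), so the proto-segment is *a.
Position 4: Hasimish has e, Yobela has i. Yobela preserves i here (none of its changes turn any other segment into i), so the proto-segment is *i.
Position 5: Hasimish has v, Yobela has w. Yobela preserves w here (none of its changes turn any other segment into w), so the proto-segment is *w.
Verify the candidate proto-form against each daughter:
Hasimish: *todiwan
  todiwan → todivan   [unconditioned shift]
  todivan → todevan   [vowel merger]
  giving Hasimish todevan.
Yobela: *todiwan
  todiwan → todiwen   [vowel merger]
  todiwen → tudiwen   [vowel merger]
  giving Yobela tudiwen.
No other proto-form is consistent with every reflex, so the reconstruction is *todiwan.

*todiwan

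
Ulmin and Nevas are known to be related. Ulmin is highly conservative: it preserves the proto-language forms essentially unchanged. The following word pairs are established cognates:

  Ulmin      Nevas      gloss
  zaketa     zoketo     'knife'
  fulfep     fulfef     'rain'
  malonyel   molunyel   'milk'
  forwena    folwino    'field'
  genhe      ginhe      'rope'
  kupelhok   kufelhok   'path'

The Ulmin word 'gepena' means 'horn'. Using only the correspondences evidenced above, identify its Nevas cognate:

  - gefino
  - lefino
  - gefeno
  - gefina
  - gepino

kupelhok ~ kufelhok — Ulmin p corresponds to Nevas f between vowels (before a front vowel).
forwena ~ folwino, genhe ~ ginhe — Ulmin e corresponds to Nevas i after a consonant, before a nasal.
zaketa ~ zoketo, forwena ~ folwino — Ulmin a corresponds to Nevas o word-finally.
Applying these to Ulmin 'gepena':
  gepena → gefena   (p→f between vowels (before a front vowel))
  gefena → gefina   (e→i after a consonant, before a nasal)
  gefina → gefino   (a→o word-finally)
So the Nevas cognate is 'gefino'.

gefino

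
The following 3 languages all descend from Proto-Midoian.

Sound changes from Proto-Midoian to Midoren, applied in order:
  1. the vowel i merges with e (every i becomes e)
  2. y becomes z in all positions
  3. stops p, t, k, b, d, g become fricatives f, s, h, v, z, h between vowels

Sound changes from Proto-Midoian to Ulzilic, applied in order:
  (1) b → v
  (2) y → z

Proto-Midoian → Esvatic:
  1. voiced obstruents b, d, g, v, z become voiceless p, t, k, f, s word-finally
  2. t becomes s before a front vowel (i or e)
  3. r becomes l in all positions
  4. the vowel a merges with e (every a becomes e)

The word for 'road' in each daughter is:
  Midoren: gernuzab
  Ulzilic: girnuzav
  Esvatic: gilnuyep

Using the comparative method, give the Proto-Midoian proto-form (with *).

Position 8: Midoren has b, Ulzilic has v, Esvatic has p. Midoren preserves b here (none of its changes turn any other segment into b), so the proto-segment is *b.
Position 2: Midoren has e, Ulzilic has i, Esvatic has i. Ulzilic preserves i here (none of its changes turn any other segment into i), so the proto-segment is *i.
Position 7: Midoren has a, Ulzilic has a, Esvatic has e. Midoren preserves a here (none of its changes turn any other segment into a), so the proto-segment is *a.
Verify the candidate proto-form against each daughter:
Midoren: *girnuyab
  girnuyab → gernuyab   [vowel merger]
  gernuyab → gernuzab   [unconditioned shift]
  gernuzab (rule 3 does not apply)
  giving Midoren gernuzab.
Ulzilic: start from *girnuyab.
  rule 1 (unconditioned shift): girnuyab → girnuyav
  rule 2 (unconditioned shift): girnuyav → girnuzav
  ⇒ Ulzilic girnuzav
Esvatic: *girnuyab
  girnuyab → girnuyap   [final devoicing]
  girnuyap (rule 2 does not apply)
  girnuyap → gilnuyap   [unconditioned shift]
  gilnuyap → gilnuyep   [vowel merger]
  giving Esvatic gilnuyep.
Only *girnuyab yields all of Midoren gernuzab, Ulzilic girnuzav, Esvatic gilnuyep.

*girnuyab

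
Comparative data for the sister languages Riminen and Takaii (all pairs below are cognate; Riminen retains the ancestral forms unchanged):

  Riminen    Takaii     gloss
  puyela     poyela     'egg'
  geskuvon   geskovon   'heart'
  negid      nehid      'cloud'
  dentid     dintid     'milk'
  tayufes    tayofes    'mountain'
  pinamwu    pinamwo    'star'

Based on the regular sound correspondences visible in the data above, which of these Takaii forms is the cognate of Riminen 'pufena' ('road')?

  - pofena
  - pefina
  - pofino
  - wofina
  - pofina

tayufes ~ tayofes — Riminen u corresponds to Takaii o after a consonant, before a labial obstruent.
dentid ~ dintid — Riminen e corresponds to Takaii i after a consonant, before a nasal.
Applying these to Riminen 'pufena':
  pufena → pofena   (u→o after a consonant, before a labial obstruent)
  pofena → pofina   (e→i after a consonant, before a nasal)
So the Takaii cognate is 'pofina'.

pofina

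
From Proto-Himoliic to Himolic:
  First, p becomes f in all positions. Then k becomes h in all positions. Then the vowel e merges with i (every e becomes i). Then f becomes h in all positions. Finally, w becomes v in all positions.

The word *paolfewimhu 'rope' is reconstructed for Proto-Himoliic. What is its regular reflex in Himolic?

Himolic: *paolfewimhu > faolfewimhu > faolfiwimhu > haolhiwimhu > haolhivimhu  (by unconditioned shift, vowel merger, unconditioned shift, unconditioned shift)

haolhivimhu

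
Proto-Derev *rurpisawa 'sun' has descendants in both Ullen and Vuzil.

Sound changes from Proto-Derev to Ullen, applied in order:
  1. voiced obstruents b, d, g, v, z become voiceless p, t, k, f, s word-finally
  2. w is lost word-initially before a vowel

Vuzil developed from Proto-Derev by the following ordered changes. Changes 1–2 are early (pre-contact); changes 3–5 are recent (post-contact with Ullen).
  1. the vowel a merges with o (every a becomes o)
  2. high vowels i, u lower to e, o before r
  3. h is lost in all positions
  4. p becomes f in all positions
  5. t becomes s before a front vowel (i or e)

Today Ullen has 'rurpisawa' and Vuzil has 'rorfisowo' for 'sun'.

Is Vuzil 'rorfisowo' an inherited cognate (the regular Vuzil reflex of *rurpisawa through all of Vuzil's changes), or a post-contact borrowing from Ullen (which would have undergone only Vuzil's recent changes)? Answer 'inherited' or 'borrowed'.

If inherited, *rurpisawa would pass through all of Vuzil's changes:
Vuzil: *rurpisawa > rurpisowo > rorpisowo > rorfisowo  (by vowel merger, pre-rhotic lowering, unconditioned shift)
If borrowed from Ullen 'rurpisawa' after the early changes, it would undergo only the recent ones:
  rule 3 (h-loss): no change (rurpisawa)
  rule 4 (unconditioned shift): rurpisawa → rurfisawa
  rule 5 (palatalisation): no change (rurfisawa)
  ⇒ as a loan: rurfisawa
Vuzil 'rorfisowo' matches the inherited outcome exactly, so it is an inherited cognate, not a loan.

inherited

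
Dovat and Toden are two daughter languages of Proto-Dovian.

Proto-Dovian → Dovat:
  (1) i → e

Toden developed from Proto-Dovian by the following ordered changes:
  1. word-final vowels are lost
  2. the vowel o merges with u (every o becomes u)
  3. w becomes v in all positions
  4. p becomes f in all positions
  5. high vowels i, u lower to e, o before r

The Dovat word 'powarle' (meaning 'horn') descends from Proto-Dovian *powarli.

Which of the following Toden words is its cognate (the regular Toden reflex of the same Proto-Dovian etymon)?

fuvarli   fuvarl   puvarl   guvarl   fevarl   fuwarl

Toden: start from *powarli.
  rule 1 (apocope): powarli → powarl
  rule 2 (vowel merger): powarl → puwarl
  rule 3 (unconditioned shift): puwarl → puvarl
  rule 4 (unconditioned shift): puvarl → fuvarl
  rule 5: no change — fuvarl
  ⇒ Toden fuvarl
Among the options, 'fuvarl' alone shows every Toden change applied in order.

fuvarl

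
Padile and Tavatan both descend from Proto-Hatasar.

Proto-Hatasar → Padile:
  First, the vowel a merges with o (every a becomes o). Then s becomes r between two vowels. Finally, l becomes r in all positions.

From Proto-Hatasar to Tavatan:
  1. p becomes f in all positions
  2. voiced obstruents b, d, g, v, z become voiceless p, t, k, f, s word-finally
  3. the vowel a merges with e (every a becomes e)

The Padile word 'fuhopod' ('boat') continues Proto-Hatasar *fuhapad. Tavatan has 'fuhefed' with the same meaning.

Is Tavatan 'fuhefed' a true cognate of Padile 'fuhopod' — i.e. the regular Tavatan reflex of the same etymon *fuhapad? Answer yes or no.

no

Derive the expected Tavatan reflex of *fuhapad:
Tavatan: *fuhapad
  fuhapad → fuhafad   [unconditioned shift]
  fuhafad → fuhafat   [final devoicing]
  fuhafat → fuhefet   [vowel merger]
  giving Tavatan fuhefet.
The regular Tavatan reflex would be 'fuhefet', but the attested form is 'fuhefed'. The correspondence is irregular, so they are not cognates (the Tavatan form has a different source).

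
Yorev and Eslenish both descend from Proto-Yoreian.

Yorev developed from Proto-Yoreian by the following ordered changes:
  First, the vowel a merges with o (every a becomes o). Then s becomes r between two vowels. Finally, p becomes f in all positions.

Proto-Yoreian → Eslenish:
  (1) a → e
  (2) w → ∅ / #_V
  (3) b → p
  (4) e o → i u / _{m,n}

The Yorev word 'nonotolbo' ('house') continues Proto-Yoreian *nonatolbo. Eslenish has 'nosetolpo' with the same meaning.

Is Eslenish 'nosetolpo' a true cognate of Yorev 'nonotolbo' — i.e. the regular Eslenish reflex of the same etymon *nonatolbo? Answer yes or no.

Derive the expected Eslenish reflex of *nonatolbo:
Eslenish: start from *nonatolbo.
  rule 1 (vowel merger): nonatolbo → nonetolbo
  rule 2: no change — nonetolbo
  rule 3 (unconditioned shift): nonetolbo → nonetolpo
  rule 4 (pre-nasal raising): nonetolpo → nunetolpo
  ⇒ Eslenish nunetolpo
The regular Eslenish reflex would be 'nunetolpo', but the attested form is 'nosetolpo'. The correspondence is irregular, so they are not cognates (the Eslenish form has a different source).

no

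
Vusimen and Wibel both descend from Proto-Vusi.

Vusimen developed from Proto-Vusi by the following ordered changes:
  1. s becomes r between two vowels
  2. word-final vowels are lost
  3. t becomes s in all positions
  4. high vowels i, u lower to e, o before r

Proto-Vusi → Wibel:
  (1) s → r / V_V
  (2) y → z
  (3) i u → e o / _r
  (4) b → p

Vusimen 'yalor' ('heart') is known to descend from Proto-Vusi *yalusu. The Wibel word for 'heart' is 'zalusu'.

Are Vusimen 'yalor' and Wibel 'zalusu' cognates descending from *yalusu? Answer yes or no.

no

Derive the expected Wibel reflex of *yalusu:
Wibel: start from *yalusu.
  rule 1 (rhotacism): yalusu → yaluru
  rule 2 (unconditioned shift): yaluru → zaluru
  rule 3 (pre-rhotic lowering): zaluru → zaloru
  rule 4: no change — zaloru
  ⇒ Wibel zaloru
The regular Wibel reflex would be 'zaloru', but the attested form is 'zalusu'. The correspondence is irregular, so they are not cognates (the Wibel form has a different source).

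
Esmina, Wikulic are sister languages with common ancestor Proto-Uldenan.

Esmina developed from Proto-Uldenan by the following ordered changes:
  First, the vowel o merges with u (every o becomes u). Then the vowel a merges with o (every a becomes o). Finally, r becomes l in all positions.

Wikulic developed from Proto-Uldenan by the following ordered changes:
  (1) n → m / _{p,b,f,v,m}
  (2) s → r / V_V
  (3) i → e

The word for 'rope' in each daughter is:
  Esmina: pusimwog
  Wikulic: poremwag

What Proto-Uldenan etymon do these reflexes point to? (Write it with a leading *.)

*posimwag

Position 7: Esmina has o, Wikulic has a. Wikulic preserves a here (none of its changes turn any other segment into a), so the proto-segment is *a.
Position 2: Esmina has u, Wikulic has o. Wikulic preserves o here (none of its changes turn any other segment into o), so the proto-segment is *o.
Verify the candidate proto-form against each daughter:
Esmina: start from *posimwag.
  rule 1 (vowel merger): posimwag → pusimwag
  rule 2 (vowel merger): pusimwag → pusimwog
  rule 3: no change — pusimwog
  ⇒ Esmina pusimwog
Wikulic: *posimwag > porimwag > poremwag  (by rhotacism, vowel merger)
*posimwag is the unique common source.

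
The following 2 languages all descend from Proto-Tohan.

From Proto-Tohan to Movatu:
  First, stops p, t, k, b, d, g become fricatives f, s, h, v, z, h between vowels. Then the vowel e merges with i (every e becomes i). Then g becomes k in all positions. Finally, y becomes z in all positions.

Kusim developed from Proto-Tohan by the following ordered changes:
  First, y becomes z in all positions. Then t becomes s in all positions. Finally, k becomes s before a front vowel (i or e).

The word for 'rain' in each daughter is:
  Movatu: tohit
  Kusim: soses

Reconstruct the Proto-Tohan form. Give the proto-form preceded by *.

Position 3: Movatu has h, Kusim has s. Taking the neighbouring segments as reconstructed: Movatu h could go back to *k or *g or *h; Kusim s could go back to *t or *k or *s — the one source consistent with every daughter is *k.
Position 1: Movatu has t, Kusim has s. Movatu preserves t here (none of its changes turn any other segment into t), so the proto-segment is *t.
Position 5: Movatu has t, Kusim has s. Movatu preserves t here (none of its changes turn any other segment into t), so the proto-segment is *t.
Verify the candidate proto-form against each daughter:
Movatu: start from *toket.
  rule 1 (intervocalic lenition): toket → tohet
  rule 2 (vowel merger): tohet → tohit
  rule 3: no change — tohit
  rule 4: no change — tohit
  ⇒ Movatu tohit
Kusim: *toket > sokes > soses  (by unconditioned shift, palatalisation)
*toket is the unique common source.

*toket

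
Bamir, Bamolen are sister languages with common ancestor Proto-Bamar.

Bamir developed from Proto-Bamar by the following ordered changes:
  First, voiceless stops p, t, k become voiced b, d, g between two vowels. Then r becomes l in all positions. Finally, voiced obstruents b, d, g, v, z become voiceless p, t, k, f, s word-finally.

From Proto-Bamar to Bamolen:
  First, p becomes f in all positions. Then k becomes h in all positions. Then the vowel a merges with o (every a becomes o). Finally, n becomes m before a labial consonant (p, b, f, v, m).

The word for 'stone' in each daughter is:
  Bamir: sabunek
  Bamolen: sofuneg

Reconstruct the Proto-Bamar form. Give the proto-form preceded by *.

*sapuneg

Position 7: Bamir has k, Bamolen has g. Bamolen preserves g here (none of its changes turn any other segment into g), so the proto-segment is *g.
Position 2: Bamir has a, Bamolen has o. Bamir preserves a here (none of its changes turn any other segment into a), so the proto-segment is *a.
Position 3: Bamir has b, Bamolen has f. Taking the neighbouring segments as reconstructed: Bamir b could go back to *p or *b; Bamolen f could go back to *p or *f — the one source consistent with every daughter is *p.
The remaining positions agree across the daughters. Check the candidate against every language:
Bamir: start from *sapuneg.
  rule 1 (intervocalic voicing): sapuneg → sabuneg
  rule 2: no change — sabuneg
  rule 3 (final devoicing): sabuneg → sabunek
  ⇒ Bamir sabunek
Bamolen: *sapuneg
  sapuneg → safuneg   [unconditioned shift]
  safuneg (rule 2 does not apply)
  safuneg → sofuneg   [vowel merger]
  sofuneg (rule 4 does not apply)
  giving Bamolen sofuneg.
*sapuneg is the unique common source.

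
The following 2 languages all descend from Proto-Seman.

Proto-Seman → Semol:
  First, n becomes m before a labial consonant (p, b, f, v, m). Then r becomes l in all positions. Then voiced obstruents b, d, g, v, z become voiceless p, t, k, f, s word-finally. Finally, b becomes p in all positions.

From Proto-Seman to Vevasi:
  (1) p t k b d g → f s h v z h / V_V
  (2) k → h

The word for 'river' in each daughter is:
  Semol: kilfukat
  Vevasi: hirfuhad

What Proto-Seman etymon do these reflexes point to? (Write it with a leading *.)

Position 1: Semol has k, Vevasi has h. Taking the neighbouring segments as reconstructed: Semol k can only go back to *k; Vevasi h could go back to *k or *h — the one source consistent with every daughter is *k.
Position 8: Semol has t, Vevasi has d. Vevasi preserves d here (none of its changes turn any other segment into d), so the proto-segment is *d.
Verify the candidate proto-form against each daughter:
Semol: *kirfukad
  kirfukad (rule 1 does not apply)
  kirfukad → kilfukad   [unconditioned shift]
  kilfukad → kilfukat   [final devoicing]
  kilfukat (rule 4 does not apply)
  giving Semol kilfukat.
Vevasi: *kirfukad > kirfuhad > hirfuhad  (by intervocalic lenition, unconditioned shift)
*kirfukad is the unique common source.

*kirfukad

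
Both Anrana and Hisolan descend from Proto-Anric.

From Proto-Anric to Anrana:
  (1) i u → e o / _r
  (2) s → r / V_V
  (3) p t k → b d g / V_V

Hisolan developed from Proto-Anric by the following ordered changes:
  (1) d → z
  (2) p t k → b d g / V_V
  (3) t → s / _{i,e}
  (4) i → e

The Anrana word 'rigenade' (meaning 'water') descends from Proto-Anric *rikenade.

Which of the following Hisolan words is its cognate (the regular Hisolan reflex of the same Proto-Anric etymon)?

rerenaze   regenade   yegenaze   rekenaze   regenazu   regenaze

Hisolan: start from *rikenade.
  rule 1 (unconditioned shift): rikenade → rikenaze
  rule 2 (intervocalic voicing): rikenaze → rigenaze
  rule 3: no change — rigenaze
  rule 4 (vowel merger): rigenaze → regenaze
  ⇒ Hisolan regenaze
Only 'regenaze' matches the regular Hisolan development of *rikenade.

regenaze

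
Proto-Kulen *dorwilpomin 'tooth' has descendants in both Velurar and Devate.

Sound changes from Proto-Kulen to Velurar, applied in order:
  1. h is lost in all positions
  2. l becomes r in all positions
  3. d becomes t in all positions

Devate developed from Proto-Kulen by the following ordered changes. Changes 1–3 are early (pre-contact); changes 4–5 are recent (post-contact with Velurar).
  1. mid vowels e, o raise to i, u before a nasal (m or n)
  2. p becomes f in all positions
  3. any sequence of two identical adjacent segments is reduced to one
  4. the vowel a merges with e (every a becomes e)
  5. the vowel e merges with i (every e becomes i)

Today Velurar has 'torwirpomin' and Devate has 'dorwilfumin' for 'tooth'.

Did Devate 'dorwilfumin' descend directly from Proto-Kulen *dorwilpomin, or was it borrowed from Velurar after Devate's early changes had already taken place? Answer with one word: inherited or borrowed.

inherited

If inherited, *dorwilpomin would pass through all of Devate's changes:
Devate: *dorwilpomin > dorwilpumin > dorwilfumin  (by pre-nasal raising, unconditioned shift)
If borrowed from Velurar 'torwirpomin' after the early changes, it would undergo only the recent ones:
  rule 4 (vowel merger): no change (torwirpomin)
  rule 5 (vowel merger): no change (torwirpomin)
  ⇒ as a loan: torwirpomin
Devate 'dorwilfumin' matches the inherited outcome exactly, so it is an inherited cognate, not a loan.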